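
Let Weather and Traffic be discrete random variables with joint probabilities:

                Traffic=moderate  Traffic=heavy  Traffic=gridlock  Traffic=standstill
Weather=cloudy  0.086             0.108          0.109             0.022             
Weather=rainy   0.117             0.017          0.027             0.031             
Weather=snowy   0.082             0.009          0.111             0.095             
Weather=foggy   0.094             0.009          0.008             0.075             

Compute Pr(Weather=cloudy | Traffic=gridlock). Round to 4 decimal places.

P(Traffic=gridlock) = 0.109 + 0.027 + 0.111 + 0.008 = 0.255.
P(Weather=cloudy | Traffic=gridlock) = 0.109/0.255 = 0.4275.

0.4275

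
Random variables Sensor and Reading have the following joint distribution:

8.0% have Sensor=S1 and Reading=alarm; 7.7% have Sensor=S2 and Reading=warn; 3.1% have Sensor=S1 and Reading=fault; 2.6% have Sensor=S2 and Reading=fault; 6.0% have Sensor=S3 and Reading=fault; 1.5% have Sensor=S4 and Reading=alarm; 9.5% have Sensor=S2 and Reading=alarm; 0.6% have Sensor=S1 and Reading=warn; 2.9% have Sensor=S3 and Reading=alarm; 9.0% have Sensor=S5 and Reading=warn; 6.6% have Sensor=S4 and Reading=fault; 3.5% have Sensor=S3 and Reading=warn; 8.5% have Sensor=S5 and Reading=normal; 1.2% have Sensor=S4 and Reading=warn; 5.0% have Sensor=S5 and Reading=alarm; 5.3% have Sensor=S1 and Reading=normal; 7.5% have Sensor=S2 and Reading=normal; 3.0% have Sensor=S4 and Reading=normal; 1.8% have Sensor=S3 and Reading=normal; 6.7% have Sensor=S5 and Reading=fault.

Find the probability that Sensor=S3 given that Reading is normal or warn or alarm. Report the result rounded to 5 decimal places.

P(Reading=normal) = 0.053 + 0.075 + 0.018 + 0.030 + 0.085 = 0.261.
P(Reading=warn) = 0.006 + 0.077 + 0.035 + 0.012 + 0.090 = 0.220.
P(Reading=alarm) = 0.080 + 0.095 + 0.029 + 0.015 + 0.050 = 0.269.
P(Reading ∈ {normal, warn, alarm}) = 0.261 + 0.220 + 0.269 = 0.750; P(Sensor=S3, Reading ∈ {normal, warn, alarm}) = 0.018 + 0.035 + 0.029 = 0.082.
P(Sensor=S3 | Reading ∈ {normal, warn, alarm}) = 0.082/0.750 = 0.10933.

0.10933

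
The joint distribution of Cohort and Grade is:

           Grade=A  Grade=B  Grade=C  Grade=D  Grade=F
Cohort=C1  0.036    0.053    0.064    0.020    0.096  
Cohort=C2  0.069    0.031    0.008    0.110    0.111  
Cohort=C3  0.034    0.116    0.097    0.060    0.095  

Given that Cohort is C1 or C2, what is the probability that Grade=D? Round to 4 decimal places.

P(Cohort=C1) = 0.036 + 0.053 + 0.064 + 0.020 + 0.096 = 0.269.
P(Cohort=C2) = 0.069 + 0.031 + 0.008 + 0.110 + 0.111 = 0.329.
P(Cohort ∈ {C1, C2}) = 0.269 + 0.329 = 0.598; P(Grade=D, Cohort ∈ {C1, C2}) = 0.020 + 0.110 = 0.130.
P(Grade=D | Cohort ∈ {C1, C2}) = 0.130/0.598 = 0.2174.

0.2174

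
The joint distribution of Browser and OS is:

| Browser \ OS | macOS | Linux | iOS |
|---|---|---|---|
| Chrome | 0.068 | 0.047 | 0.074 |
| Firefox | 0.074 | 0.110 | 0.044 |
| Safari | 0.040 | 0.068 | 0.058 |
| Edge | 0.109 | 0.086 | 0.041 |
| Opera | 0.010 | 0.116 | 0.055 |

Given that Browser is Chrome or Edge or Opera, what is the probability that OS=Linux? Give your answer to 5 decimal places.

P(Browser=Chrome) = 0.068 + 0.047 + 0.074 = 0.189.
P(Browser=Edge) = 0.109 + 0.086 + 0.041 = 0.236.
P(Browser=Opera) = 0.010 + 0.116 + 0.055 = 0.181.
P(Browser ∈ {Chrome, Edge, Opera}) = 0.189 + 0.236 + 0.181 = 0.606; P(OS=Linux, Browser ∈ {Chrome, Edge, Opera}) = 0.047 + 0.086 + 0.116 = 0.249.
P(OS=Linux | Browser ∈ {Chrome, Edge, Opera}) = 0.249/0.606 = 0.41089.

0.41089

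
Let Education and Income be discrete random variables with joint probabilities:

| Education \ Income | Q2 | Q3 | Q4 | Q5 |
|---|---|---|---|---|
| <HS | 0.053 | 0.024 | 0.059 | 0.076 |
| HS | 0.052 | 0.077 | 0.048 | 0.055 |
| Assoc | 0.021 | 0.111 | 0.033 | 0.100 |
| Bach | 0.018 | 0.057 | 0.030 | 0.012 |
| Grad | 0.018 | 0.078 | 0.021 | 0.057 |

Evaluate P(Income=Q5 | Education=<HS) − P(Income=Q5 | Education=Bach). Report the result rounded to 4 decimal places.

0.2559

P(Education=<HS) = 0.053 + 0.024 + 0.059 + 0.076 = 0.212; P(Income=Q5 | Education=<HS) = 0.076/0.212 = 0.35849.
P(Education=Bach) = 0.018 + 0.057 + 0.030 + 0.012 = 0.117; P(Income=Q5 | Education=Bach) = 0.012/0.117 = 0.10256.
Difference = 0.2559.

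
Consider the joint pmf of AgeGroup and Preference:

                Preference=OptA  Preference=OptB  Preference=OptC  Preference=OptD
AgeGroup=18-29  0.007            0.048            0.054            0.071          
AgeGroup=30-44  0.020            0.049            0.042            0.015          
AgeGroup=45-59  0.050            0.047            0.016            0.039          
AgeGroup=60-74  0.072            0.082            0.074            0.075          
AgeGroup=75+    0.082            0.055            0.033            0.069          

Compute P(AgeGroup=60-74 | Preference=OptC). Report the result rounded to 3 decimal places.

P(Preference=OptC) = 0.054 + 0.042 + 0.016 + 0.074 + 0.033 = 0.219.
P(AgeGroup=60-74 | Preference=OptC) = 0.074/0.219 = 0.338.

0.338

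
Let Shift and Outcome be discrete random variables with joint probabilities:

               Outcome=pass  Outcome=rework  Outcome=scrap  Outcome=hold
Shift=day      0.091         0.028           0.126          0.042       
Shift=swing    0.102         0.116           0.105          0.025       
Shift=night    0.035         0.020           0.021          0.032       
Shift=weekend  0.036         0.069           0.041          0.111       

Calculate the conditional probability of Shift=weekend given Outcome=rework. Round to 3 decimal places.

P(Outcome=rework) = 0.028 + 0.116 + 0.020 + 0.069 = 0.233.
P(Shift=weekend | Outcome=rework) = 0.069/0.233 = 0.296.

0.296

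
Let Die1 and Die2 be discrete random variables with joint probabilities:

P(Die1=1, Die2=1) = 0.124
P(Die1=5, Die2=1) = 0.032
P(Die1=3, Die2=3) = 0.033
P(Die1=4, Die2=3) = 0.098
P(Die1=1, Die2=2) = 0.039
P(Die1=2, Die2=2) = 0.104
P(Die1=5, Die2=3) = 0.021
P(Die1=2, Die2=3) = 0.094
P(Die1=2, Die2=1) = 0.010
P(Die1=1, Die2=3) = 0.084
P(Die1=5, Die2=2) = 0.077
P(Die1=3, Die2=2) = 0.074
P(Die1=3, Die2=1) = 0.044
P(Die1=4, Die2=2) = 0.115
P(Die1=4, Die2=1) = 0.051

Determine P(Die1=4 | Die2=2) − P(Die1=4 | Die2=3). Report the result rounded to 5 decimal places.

P(Die2=2) = 0.039 + 0.104 + 0.074 + 0.115 + 0.077 = 0.409; P(Die1=4 | Die2=2) = 0.115/0.409 = 0.281174.
P(Die2=3) = 0.084 + 0.094 + 0.033 + 0.098 + 0.021 = 0.330; P(Die1=4 | Die2=3) = 0.098/0.330 = 0.296970.
Difference = -0.01580.

-0.01580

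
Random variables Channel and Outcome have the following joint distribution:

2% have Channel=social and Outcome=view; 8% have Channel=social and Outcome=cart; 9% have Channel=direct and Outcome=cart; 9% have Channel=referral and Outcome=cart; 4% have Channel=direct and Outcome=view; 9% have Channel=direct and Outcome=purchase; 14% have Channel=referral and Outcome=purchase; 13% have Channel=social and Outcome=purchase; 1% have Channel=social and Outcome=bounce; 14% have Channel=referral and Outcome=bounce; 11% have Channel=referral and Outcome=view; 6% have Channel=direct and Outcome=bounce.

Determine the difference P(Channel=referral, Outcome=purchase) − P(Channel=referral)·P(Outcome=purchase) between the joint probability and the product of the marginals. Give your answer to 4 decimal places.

P(Channel=referral) = 0.14 + 0.11 + 0.09 + 0.14 = 0.48.
P(Outcome=purchase) = 0.13 + 0.09 + 0.14 = 0.36.
P(Channel=referral, Outcome=purchase) − P(Channel=referral)P(Outcome=purchase) = 0.14 − 0.48×0.36 = -0.0328.

-0.0328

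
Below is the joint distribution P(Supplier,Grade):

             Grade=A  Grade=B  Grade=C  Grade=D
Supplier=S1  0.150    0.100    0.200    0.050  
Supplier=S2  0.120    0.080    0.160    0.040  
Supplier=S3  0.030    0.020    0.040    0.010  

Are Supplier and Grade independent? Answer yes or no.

yes

Every cell satisfies P(Supplier,Grade) = P(Supplier)·P(Grade). For instance P(Supplier=S1) = 0.500, P(Grade=B) = 0.200, and 0.500×0.200 = 0.100 matches the joint entry. So Supplier and Grade are independent.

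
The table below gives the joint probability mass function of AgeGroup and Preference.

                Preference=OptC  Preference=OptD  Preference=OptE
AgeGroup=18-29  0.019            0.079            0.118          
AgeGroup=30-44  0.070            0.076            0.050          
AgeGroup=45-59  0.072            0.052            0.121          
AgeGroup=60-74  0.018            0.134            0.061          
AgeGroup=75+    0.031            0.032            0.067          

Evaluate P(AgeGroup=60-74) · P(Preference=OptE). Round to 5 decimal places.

0.08882

P(AgeGroup=60-74) = 0.018 + 0.134 + 0.061 = 0.213.
P(Preference=OptE) = 0.118 + 0.050 + 0.121 + 0.061 + 0.067 = 0.417.
Product: 0.213 × 0.417 = 0.08882.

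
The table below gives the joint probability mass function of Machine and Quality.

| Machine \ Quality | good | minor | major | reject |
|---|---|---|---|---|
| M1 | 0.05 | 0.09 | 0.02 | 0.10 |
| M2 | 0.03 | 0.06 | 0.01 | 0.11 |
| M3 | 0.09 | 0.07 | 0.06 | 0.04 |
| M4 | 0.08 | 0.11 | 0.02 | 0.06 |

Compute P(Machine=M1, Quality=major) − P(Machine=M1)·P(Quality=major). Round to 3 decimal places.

-0.009

P(Machine=M1) = 0.05 + 0.09 + 0.02 + 0.10 = 0.26.
P(Quality=major) = 0.02 + 0.01 + 0.06 + 0.02 = 0.11.
P(Machine=M1, Quality=major) − P(Machine=M1)P(Quality=major) = 0.02 − 0.26×0.11 = -0.009.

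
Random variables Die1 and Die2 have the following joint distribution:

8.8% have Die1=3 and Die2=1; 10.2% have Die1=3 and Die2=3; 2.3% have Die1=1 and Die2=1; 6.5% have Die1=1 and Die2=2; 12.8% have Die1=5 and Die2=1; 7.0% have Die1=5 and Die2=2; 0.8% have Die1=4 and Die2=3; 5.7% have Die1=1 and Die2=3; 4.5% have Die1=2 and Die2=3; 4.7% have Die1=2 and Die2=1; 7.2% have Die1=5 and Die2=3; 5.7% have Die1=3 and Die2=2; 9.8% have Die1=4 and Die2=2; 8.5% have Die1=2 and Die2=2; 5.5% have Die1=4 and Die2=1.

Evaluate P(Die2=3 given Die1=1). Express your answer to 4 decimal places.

P(Die1=1) = 0.023 + 0.065 + 0.057 = 0.145.
P(Die2=3 | Die1=1) = 0.057/0.145 = 0.3931.

0.3931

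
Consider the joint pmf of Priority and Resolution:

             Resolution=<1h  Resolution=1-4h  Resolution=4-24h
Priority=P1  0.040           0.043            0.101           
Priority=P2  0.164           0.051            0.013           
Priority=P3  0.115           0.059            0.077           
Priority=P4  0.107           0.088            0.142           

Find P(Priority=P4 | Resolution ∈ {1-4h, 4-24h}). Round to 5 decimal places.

0.40070

P(Resolution=1-4h) = 0.043 + 0.051 + 0.059 + 0.088 = 0.241.
P(Resolution=4-24h) = 0.101 + 0.013 + 0.077 + 0.142 = 0.333.
P(Resolution ∈ {1-4h, 4-24h}) = 0.241 + 0.333 = 0.574; P(Priority=P4, Resolution ∈ {1-4h, 4-24h}) = 0.088 + 0.142 = 0.230.
P(Priority=P4 | Resolution ∈ {1-4h, 4-24h}) = 0.230/0.574 = 0.40070.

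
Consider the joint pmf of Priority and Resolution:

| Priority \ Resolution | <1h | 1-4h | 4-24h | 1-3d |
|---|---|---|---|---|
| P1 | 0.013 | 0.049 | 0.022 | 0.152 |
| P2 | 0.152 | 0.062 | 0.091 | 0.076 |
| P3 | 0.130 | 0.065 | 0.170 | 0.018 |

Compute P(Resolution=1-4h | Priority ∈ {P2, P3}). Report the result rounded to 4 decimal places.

P(Priority=P2) = 0.152 + 0.062 + 0.091 + 0.076 = 0.381.
P(Priority=P3) = 0.130 + 0.065 + 0.170 + 0.018 = 0.383.
P(Priority ∈ {P2, P3}) = 0.381 + 0.383 = 0.764; P(Resolution=1-4h, Priority ∈ {P2, P3}) = 0.062 + 0.065 = 0.127.
P(Resolution=1-4h | Priority ∈ {P2, P3}) = 0.127/0.764 = 0.1662.

0.1662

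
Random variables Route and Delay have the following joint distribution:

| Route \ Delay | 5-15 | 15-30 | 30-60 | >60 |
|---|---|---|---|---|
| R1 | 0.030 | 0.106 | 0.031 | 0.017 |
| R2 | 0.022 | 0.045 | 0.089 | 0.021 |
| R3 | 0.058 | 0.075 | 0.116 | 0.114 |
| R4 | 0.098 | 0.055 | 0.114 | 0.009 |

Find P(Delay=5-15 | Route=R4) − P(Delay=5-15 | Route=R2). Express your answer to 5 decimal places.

0.23078

P(Route=R4) = 0.098 + 0.055 + 0.114 + 0.009 = 0.276; P(Delay=5-15 | Route=R4) = 0.098/0.276 = 0.355072.
P(Route=R2) = 0.022 + 0.045 + 0.089 + 0.021 = 0.177; P(Delay=5-15 | Route=R2) = 0.022/0.177 = 0.124294.
Difference = 0.23078.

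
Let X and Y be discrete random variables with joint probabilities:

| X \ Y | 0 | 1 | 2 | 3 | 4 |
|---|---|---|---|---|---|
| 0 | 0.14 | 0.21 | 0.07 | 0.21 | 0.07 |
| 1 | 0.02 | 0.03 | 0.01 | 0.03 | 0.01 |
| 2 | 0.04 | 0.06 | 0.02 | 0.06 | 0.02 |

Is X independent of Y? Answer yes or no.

yes

Every cell satisfies P(X,Y) = P(X)·P(Y). For instance P(X=2) = 0.20, P(Y=4) = 0.10, and 0.20×0.10 = 0.02 matches the joint entry. So X and Y are independent.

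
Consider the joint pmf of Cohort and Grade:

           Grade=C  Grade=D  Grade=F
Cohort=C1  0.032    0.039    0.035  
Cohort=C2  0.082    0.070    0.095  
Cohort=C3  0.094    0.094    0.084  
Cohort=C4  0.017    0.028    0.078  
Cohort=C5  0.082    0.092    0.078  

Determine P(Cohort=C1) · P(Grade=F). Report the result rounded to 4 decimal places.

P(Cohort=C1) = 0.032 + 0.039 + 0.035 = 0.106.
P(Grade=F) = 0.035 + 0.095 + 0.084 + 0.078 + 0.078 = 0.370.
Product: 0.106 × 0.370 = 0.0392.

0.0392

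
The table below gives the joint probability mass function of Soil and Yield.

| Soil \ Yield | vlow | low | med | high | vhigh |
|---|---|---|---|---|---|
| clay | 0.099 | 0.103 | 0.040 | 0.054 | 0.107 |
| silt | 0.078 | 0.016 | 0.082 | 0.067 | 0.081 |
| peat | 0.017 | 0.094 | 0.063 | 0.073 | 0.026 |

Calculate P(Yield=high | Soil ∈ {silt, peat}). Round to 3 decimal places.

0.235

P(Soil=silt) = 0.078 + 0.016 + 0.082 + 0.067 + 0.081 = 0.324.
P(Soil=peat) = 0.017 + 0.094 + 0.063 + 0.073 + 0.026 = 0.273.
P(Soil ∈ {silt, peat}) = 0.324 + 0.273 = 0.597; P(Yield=high, Soil ∈ {silt, peat}) = 0.067 + 0.073 = 0.140.
P(Yield=high | Soil ∈ {silt, peat}) = 0.140/0.597 = 0.235.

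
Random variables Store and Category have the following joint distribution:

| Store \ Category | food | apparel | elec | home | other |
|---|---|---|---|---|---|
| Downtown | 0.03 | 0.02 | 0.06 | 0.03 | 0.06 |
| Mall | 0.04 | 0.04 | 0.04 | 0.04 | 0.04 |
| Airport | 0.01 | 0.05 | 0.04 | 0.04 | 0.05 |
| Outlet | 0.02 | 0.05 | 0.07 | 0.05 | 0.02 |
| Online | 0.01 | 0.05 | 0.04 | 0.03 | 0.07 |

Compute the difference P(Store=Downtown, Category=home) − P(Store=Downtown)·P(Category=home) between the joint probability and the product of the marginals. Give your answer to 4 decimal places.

-0.0080

P(Store=Downtown) = 0.03 + 0.02 + 0.06 + 0.03 + 0.06 = 0.20.
P(Category=home) = 0.03 + 0.04 + 0.04 + 0.05 + 0.03 = 0.19.
P(Store=Downtown, Category=home) − P(Store=Downtown)P(Category=home) = 0.03 − 0.20×0.19 = -0.0080.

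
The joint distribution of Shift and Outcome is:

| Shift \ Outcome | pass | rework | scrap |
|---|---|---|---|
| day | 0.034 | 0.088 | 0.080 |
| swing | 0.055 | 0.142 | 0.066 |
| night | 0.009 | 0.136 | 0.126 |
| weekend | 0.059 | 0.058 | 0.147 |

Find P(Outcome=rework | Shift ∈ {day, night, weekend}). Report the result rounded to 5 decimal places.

P(Shift=day) = 0.034 + 0.088 + 0.080 = 0.202.
P(Shift=night) = 0.009 + 0.136 + 0.126 = 0.271.
P(Shift=weekend) = 0.059 + 0.058 + 0.147 = 0.264.
P(Shift ∈ {day, night, weekend}) = 0.202 + 0.271 + 0.264 = 0.737; P(Outcome=rework, Shift ∈ {day, night, weekend}) = 0.088 + 0.136 + 0.058 = 0.282.
P(Outcome=rework | Shift ∈ {day, night, weekend}) = 0.282/0.737 = 0.38263.

0.38263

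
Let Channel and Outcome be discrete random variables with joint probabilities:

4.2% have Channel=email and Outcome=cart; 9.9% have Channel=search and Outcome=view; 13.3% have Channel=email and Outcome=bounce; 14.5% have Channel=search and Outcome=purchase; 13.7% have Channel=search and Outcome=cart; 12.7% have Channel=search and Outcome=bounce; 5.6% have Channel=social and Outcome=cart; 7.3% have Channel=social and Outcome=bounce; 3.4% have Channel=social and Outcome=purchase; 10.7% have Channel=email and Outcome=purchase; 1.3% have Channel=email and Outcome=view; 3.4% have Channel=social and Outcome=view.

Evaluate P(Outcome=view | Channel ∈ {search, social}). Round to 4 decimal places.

P(Channel=search) = 0.127 + 0.099 + 0.137 + 0.145 = 0.508.
P(Channel=social) = 0.073 + 0.034 + 0.056 + 0.034 = 0.197.
P(Channel ∈ {search, social}) = 0.508 + 0.197 = 0.705; P(Outcome=view, Channel ∈ {search, social}) = 0.099 + 0.034 = 0.133.
P(Outcome=view | Channel ∈ {search, social}) = 0.133/0.705 = 0.1887.

0.1887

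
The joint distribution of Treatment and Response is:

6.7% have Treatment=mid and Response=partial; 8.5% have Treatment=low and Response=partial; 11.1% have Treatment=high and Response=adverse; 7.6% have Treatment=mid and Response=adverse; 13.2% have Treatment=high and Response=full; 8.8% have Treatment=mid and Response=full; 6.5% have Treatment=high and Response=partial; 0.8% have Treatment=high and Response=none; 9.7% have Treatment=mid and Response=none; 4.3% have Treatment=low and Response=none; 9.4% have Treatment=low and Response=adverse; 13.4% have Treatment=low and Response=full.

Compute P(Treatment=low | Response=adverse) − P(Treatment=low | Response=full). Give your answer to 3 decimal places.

-0.044

P(Response=adverse) = 0.094 + 0.076 + 0.111 = 0.281; P(Treatment=low | Response=adverse) = 0.094/0.281 = 0.3345.
P(Response=full) = 0.134 + 0.088 + 0.132 = 0.354; P(Treatment=low | Response=full) = 0.134/0.354 = 0.3785.
Difference = -0.044.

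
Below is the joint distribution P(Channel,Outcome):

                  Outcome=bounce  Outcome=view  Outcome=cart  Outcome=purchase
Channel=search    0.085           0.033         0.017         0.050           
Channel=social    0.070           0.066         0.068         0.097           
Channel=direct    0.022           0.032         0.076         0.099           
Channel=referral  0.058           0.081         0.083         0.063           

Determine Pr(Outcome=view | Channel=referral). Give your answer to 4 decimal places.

P(Channel=referral) = 0.058 + 0.081 + 0.083 + 0.063 = 0.285.
P(Outcome=view | Channel=referral) = 0.081/0.285 = 0.2842.

0.2842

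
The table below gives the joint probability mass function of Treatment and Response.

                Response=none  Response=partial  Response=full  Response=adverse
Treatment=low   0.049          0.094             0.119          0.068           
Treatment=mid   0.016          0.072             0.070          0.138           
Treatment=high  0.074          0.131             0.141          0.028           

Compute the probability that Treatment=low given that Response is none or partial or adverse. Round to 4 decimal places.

0.3149

P(Response=none) = 0.049 + 0.016 + 0.074 = 0.139.
P(Response=partial) = 0.094 + 0.072 + 0.131 = 0.297.
P(Response=adverse) = 0.068 + 0.138 + 0.028 = 0.234.
P(Response ∈ {none, partial, adverse}) = 0.139 + 0.297 + 0.234 = 0.670; P(Treatment=low, Response ∈ {none, partial, adverse}) = 0.049 + 0.094 + 0.068 = 0.211.
P(Treatment=low | Response ∈ {none, partial, adverse}) = 0.211/0.670 = 0.3149.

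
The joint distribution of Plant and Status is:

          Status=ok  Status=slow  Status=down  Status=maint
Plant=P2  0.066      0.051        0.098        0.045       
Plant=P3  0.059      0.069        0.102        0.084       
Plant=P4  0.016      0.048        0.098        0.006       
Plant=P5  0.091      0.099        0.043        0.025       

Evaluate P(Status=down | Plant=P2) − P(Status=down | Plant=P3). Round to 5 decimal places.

0.05208

P(Plant=P2) = 0.066 + 0.051 + 0.098 + 0.045 = 0.260; P(Status=down | Plant=P2) = 0.098/0.260 = 0.376923.
P(Plant=P3) = 0.059 + 0.069 + 0.102 + 0.084 = 0.314; P(Status=down | Plant=P3) = 0.102/0.314 = 0.324841.
Difference = 0.05208.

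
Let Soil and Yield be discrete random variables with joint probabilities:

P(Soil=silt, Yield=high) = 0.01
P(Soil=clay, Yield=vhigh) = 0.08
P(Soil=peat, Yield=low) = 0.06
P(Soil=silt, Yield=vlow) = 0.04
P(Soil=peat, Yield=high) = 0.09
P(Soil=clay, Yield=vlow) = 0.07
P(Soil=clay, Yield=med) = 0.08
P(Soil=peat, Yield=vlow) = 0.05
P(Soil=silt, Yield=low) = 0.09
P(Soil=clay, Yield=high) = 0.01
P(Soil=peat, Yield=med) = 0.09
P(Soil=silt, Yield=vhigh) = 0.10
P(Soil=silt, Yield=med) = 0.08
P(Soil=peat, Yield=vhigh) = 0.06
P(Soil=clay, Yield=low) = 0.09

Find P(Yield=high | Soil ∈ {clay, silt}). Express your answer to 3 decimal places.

P(Soil=clay) = 0.07 + 0.09 + 0.08 + 0.01 + 0.08 = 0.33.
P(Soil=silt) = 0.04 + 0.09 + 0.08 + 0.01 + 0.10 = 0.32.
P(Soil ∈ {clay, silt}) = 0.33 + 0.32 = 0.65; P(Yield=high, Soil ∈ {clay, silt}) = 0.01 + 0.01 = 0.02.
P(Yield=high | Soil ∈ {clay, silt}) = 0.02/0.65 = 0.031.

0.031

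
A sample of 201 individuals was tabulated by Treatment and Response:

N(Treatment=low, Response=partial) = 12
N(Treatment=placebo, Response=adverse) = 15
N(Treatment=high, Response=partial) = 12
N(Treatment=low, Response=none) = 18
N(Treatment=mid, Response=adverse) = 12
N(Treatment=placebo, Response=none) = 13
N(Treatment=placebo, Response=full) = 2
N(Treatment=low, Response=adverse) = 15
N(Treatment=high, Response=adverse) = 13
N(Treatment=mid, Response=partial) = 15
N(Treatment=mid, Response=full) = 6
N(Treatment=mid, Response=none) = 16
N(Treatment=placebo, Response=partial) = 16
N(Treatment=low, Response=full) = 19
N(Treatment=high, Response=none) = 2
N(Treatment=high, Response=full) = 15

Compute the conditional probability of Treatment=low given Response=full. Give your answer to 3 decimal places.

0.452

Total with Response=full: 2 + 19 + 6 + 15 = 42.
P(Treatment=low | Response=full) = 19/42 = 0.452.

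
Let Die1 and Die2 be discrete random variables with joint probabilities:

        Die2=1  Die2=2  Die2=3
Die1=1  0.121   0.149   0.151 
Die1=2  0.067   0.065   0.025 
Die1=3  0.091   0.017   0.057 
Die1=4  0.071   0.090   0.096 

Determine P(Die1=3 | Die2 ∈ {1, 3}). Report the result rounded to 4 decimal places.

P(Die2=1) = 0.121 + 0.067 + 0.091 + 0.071 = 0.350.
P(Die2=3) = 0.151 + 0.025 + 0.057 + 0.096 = 0.329.
P(Die2 ∈ {1, 3}) = 0.350 + 0.329 = 0.679; P(Die1=3, Die2 ∈ {1, 3}) = 0.091 + 0.057 = 0.148.
P(Die1=3 | Die2 ∈ {1, 3}) = 0.148/0.679 = 0.2180.

0.2180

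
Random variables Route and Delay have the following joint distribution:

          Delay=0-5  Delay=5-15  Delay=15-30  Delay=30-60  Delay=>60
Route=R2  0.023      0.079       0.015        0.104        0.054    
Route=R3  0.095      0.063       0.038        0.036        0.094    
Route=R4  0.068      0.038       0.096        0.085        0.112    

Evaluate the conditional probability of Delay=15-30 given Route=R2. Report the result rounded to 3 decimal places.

P(Route=R2) = 0.023 + 0.079 + 0.015 + 0.104 + 0.054 = 0.275.
P(Delay=15-30 | Route=R2) = 0.015/0.275 = 0.055.

0.055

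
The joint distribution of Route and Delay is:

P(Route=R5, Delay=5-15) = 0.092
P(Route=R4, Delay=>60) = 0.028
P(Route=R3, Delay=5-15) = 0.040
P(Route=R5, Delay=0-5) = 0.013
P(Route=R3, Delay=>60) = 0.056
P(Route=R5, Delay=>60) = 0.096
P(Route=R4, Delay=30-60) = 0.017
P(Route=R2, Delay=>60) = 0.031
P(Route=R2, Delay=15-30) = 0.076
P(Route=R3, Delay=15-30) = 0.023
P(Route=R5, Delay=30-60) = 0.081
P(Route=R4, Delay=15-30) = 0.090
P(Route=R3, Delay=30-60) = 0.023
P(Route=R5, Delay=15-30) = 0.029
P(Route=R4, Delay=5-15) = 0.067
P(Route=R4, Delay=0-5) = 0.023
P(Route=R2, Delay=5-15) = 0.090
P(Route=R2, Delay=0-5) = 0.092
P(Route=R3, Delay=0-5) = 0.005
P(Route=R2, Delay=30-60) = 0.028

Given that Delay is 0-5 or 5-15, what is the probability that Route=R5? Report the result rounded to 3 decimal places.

0.249

P(Delay=0-5) = 0.092 + 0.005 + 0.023 + 0.013 = 0.133.
P(Delay=5-15) = 0.090 + 0.040 + 0.067 + 0.092 = 0.289.
P(Delay ∈ {0-5, 5-15}) = 0.133 + 0.289 = 0.422; P(Route=R5, Delay ∈ {0-5, 5-15}) = 0.013 + 0.092 = 0.105.
P(Route=R5 | Delay ∈ {0-5, 5-15}) = 0.105/0.422 = 0.249.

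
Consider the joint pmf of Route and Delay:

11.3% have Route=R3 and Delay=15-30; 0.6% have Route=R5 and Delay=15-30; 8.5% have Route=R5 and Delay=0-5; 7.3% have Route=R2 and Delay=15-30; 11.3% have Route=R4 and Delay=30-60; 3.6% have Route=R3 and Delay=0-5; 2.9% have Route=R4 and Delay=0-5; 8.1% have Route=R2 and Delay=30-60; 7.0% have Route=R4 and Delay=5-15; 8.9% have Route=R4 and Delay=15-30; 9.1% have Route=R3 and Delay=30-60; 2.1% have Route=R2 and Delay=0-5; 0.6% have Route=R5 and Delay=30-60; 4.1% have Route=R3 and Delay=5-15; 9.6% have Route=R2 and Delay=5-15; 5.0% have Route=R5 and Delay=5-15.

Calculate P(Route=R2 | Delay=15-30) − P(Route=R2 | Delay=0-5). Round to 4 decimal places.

0.1370

P(Delay=15-30) = 0.073 + 0.113 + 0.089 + 0.006 = 0.281; P(Route=R2 | Delay=15-30) = 0.073/0.281 = 0.25979.
P(Delay=0-5) = 0.021 + 0.036 + 0.029 + 0.085 = 0.171; P(Route=R2 | Delay=0-5) = 0.021/0.171 = 0.12281.
Difference = 0.1370.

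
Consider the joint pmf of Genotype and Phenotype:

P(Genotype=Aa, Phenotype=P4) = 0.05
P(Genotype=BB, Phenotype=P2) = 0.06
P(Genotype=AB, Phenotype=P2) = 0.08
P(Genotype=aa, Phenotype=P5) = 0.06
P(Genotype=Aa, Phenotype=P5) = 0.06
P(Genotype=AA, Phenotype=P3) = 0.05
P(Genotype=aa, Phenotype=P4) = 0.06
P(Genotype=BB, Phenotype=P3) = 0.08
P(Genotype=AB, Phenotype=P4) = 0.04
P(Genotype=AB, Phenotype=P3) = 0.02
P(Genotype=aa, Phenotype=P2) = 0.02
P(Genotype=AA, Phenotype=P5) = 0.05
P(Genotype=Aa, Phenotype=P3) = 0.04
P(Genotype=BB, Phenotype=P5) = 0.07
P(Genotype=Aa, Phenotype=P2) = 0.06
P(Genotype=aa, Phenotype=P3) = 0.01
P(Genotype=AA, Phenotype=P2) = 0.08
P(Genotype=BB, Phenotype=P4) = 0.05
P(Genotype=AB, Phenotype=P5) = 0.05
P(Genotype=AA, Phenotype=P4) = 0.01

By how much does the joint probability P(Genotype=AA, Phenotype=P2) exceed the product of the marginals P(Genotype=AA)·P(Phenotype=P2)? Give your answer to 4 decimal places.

P(Genotype=AA) = 0.08 + 0.05 + 0.01 + 0.05 = 0.19.
P(Phenotype=P2) = 0.08 + 0.06 + 0.02 + 0.08 + 0.06 = 0.30.
P(Genotype=AA, Phenotype=P2) − P(Genotype=AA)P(Phenotype=P2) = 0.08 − 0.19×0.30 = 0.0230.

0.0230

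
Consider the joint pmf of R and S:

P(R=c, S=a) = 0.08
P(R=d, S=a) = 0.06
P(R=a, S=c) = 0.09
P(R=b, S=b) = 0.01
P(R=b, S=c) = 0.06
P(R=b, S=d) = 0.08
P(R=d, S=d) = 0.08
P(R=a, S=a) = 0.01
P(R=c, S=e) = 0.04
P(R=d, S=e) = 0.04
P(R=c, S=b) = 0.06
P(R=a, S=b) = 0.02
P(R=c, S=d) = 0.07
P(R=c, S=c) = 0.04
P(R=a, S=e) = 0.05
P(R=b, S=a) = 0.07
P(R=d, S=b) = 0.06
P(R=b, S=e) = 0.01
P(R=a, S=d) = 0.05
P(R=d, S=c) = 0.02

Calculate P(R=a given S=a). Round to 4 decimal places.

0.0455

P(S=a) = 0.01 + 0.07 + 0.08 + 0.06 = 0.22.
P(R=a | S=a) = 0.01/0.22 = 0.0455.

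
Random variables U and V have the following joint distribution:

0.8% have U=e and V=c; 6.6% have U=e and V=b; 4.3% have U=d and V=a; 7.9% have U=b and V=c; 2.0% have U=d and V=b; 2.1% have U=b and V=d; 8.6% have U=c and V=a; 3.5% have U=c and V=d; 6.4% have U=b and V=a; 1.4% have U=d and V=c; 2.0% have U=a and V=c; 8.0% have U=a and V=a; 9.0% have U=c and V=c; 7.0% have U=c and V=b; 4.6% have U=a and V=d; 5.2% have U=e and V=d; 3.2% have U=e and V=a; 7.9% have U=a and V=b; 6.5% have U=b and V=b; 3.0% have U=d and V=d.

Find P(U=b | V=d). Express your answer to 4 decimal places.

P(V=d) = 0.046 + 0.021 + 0.035 + 0.030 + 0.052 = 0.184.
P(U=b | V=d) = 0.021/0.184 = 0.1141.

0.1141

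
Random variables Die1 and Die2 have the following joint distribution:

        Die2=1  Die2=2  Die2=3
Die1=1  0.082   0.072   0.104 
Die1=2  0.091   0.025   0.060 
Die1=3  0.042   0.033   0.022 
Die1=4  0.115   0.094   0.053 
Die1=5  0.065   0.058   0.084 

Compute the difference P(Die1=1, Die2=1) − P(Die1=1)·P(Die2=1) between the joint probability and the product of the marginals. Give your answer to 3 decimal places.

P(Die1=1) = 0.082 + 0.072 + 0.104 = 0.258.
P(Die2=1) = 0.082 + 0.091 + 0.042 + 0.115 + 0.065 = 0.395.
P(Die1=1, Die2=1) − P(Die1=1)P(Die2=1) = 0.082 − 0.258×0.395 = -0.020.

-0.020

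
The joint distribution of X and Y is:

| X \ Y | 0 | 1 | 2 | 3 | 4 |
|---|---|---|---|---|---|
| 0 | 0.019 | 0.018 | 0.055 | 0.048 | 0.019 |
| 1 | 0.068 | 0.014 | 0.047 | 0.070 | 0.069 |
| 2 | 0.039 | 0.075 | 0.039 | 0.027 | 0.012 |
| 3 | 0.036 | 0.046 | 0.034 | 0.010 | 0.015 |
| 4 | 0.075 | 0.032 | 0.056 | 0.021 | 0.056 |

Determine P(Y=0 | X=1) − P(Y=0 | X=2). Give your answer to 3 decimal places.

0.051

P(X=1) = 0.068 + 0.014 + 0.047 + 0.070 + 0.069 = 0.268; P(Y=0 | X=1) = 0.068/0.268 = 0.2537.
P(X=2) = 0.039 + 0.075 + 0.039 + 0.027 + 0.012 = 0.192; P(Y=0 | X=2) = 0.039/0.192 = 0.2031.
Difference = 0.051.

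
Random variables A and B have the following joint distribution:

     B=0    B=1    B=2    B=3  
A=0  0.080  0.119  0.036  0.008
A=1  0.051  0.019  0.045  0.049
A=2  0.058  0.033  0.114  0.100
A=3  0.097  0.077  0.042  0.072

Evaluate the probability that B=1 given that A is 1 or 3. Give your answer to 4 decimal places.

0.2124

P(A=1) = 0.051 + 0.019 + 0.045 + 0.049 = 0.164.
P(A=3) = 0.097 + 0.077 + 0.042 + 0.072 = 0.288.
P(A ∈ {1, 3}) = 0.164 + 0.288 = 0.452; P(B=1, A ∈ {1, 3}) = 0.019 + 0.077 = 0.096.
P(B=1 | A ∈ {1, 3}) = 0.096/0.452 = 0.2124.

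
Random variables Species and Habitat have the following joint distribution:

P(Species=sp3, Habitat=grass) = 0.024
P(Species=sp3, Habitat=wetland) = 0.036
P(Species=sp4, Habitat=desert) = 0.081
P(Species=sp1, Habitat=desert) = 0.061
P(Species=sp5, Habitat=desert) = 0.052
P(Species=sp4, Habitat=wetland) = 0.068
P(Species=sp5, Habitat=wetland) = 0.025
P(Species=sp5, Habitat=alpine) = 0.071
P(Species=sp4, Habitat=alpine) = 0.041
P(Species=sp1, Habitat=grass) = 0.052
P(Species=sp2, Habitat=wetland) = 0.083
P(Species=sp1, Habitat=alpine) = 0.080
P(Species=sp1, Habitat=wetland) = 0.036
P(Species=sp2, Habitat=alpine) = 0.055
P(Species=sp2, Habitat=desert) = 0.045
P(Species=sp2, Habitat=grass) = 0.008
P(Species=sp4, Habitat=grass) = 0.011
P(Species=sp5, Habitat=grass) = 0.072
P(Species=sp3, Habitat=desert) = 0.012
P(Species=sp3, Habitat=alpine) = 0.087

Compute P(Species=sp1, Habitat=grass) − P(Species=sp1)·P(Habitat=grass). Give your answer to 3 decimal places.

0.014

P(Species=sp1) = 0.052 + 0.036 + 0.061 + 0.080 = 0.229.
P(Habitat=grass) = 0.052 + 0.008 + 0.024 + 0.011 + 0.072 = 0.167.
P(Species=sp1, Habitat=grass) − P(Species=sp1)P(Habitat=grass) = 0.052 − 0.229×0.167 = 0.014.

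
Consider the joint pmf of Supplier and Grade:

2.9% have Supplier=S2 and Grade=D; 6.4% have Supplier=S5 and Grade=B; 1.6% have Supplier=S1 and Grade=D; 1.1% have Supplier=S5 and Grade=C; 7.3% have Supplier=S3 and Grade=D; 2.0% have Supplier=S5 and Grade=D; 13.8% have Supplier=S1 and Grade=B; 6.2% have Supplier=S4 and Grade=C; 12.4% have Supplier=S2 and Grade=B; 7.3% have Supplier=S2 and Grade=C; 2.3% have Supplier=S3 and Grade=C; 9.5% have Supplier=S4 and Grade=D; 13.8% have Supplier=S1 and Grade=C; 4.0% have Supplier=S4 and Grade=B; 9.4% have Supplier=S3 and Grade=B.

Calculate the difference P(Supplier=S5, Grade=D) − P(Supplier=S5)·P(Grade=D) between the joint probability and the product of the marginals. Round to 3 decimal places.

-0.002

P(Supplier=S5) = 0.064 + 0.011 + 0.020 = 0.095.
P(Grade=D) = 0.016 + 0.029 + 0.073 + 0.095 + 0.020 = 0.233.
P(Supplier=S5, Grade=D) − P(Supplier=S5)P(Grade=D) = 0.020 − 0.095×0.233 = -0.002.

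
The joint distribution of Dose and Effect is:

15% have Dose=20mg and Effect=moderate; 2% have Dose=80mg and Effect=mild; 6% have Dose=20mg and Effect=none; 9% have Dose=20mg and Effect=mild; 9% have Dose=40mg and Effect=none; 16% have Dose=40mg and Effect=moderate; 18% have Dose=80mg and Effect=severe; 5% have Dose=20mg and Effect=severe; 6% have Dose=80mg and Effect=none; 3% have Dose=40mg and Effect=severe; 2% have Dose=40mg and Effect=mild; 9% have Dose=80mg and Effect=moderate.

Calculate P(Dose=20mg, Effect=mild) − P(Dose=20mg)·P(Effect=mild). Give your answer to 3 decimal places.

P(Dose=20mg) = 0.06 + 0.09 + 0.15 + 0.05 = 0.35.
P(Effect=mild) = 0.09 + 0.02 + 0.02 = 0.13.
P(Dose=20mg, Effect=mild) − P(Dose=20mg)P(Effect=mild) = 0.09 − 0.35×0.13 = 0.045.

0.045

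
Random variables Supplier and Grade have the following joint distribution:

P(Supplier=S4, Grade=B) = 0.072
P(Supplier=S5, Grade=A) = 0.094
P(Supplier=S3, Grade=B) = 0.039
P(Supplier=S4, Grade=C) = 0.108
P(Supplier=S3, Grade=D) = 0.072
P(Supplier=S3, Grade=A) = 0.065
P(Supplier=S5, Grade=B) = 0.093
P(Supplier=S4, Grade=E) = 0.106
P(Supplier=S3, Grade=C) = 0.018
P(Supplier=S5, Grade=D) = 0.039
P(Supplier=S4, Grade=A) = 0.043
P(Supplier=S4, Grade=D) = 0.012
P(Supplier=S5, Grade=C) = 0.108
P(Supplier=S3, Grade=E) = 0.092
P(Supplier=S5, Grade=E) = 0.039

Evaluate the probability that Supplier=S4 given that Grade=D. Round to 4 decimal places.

P(Grade=D) = 0.072 + 0.012 + 0.039 = 0.123.
P(Supplier=S4 | Grade=D) = 0.012/0.123 = 0.0976.

0.0976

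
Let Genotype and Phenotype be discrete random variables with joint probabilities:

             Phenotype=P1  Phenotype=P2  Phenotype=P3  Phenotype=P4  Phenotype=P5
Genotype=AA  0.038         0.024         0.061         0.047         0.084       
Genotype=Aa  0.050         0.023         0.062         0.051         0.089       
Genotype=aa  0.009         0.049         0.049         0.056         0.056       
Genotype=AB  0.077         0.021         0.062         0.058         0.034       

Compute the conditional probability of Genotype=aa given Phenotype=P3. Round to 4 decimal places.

P(Phenotype=P3) = 0.061 + 0.062 + 0.049 + 0.062 = 0.234.
P(Genotype=aa | Phenotype=P3) = 0.049/0.234 = 0.2094.

0.2094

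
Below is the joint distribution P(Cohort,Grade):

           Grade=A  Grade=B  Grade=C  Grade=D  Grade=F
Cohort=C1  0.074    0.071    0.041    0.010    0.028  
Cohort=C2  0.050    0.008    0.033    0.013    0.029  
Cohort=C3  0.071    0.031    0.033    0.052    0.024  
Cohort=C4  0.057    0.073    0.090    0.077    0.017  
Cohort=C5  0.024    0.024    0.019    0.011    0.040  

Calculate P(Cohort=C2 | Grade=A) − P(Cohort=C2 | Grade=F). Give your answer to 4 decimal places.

P(Grade=A) = 0.074 + 0.050 + 0.071 + 0.057 + 0.024 = 0.276; P(Cohort=C2 | Grade=A) = 0.050/0.276 = 0.18116.
P(Grade=F) = 0.028 + 0.029 + 0.024 + 0.017 + 0.040 = 0.138; P(Cohort=C2 | Grade=F) = 0.029/0.138 = 0.21014.
Difference = -0.0290.

-0.0290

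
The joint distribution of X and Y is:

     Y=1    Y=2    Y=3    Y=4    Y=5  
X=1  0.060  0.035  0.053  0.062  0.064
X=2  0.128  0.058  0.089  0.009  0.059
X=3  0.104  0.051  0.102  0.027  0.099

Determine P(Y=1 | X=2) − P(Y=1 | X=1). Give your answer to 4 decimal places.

P(X=2) = 0.128 + 0.058 + 0.089 + 0.009 + 0.059 = 0.343; P(Y=1 | X=2) = 0.128/0.343 = 0.37318.
P(X=1) = 0.060 + 0.035 + 0.053 + 0.062 + 0.064 = 0.274; P(Y=1 | X=1) = 0.060/0.274 = 0.21898.
Difference = 0.1542.

0.1542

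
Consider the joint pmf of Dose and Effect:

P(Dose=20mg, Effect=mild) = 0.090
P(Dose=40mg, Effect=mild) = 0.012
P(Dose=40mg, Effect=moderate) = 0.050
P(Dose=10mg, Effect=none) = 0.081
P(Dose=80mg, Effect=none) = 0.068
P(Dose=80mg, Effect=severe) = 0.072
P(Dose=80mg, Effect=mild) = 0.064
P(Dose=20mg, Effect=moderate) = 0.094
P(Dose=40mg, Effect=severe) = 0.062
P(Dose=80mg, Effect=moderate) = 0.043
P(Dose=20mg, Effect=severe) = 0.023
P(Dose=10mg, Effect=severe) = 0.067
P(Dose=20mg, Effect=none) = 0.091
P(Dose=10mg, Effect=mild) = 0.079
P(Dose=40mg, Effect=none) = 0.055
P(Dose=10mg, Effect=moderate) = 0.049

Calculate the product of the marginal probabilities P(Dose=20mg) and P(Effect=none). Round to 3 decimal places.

P(Dose=20mg) = 0.091 + 0.090 + 0.094 + 0.023 = 0.298.
P(Effect=none) = 0.081 + 0.091 + 0.055 + 0.068 = 0.295.
Product: 0.298 × 0.295 = 0.088.

0.088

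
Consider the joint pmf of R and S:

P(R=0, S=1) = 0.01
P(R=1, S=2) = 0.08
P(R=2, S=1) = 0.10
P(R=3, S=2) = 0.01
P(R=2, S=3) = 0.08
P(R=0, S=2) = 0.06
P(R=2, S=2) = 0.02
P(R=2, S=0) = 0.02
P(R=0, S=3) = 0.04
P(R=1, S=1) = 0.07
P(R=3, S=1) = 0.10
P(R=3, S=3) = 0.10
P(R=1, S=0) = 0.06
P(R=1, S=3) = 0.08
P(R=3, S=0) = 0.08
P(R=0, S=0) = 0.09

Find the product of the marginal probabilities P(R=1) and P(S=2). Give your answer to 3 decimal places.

P(R=1) = 0.06 + 0.07 + 0.08 + 0.08 = 0.29.
P(S=2) = 0.06 + 0.08 + 0.02 + 0.01 = 0.17.
Product: 0.29 × 0.17 = 0.049.

0.049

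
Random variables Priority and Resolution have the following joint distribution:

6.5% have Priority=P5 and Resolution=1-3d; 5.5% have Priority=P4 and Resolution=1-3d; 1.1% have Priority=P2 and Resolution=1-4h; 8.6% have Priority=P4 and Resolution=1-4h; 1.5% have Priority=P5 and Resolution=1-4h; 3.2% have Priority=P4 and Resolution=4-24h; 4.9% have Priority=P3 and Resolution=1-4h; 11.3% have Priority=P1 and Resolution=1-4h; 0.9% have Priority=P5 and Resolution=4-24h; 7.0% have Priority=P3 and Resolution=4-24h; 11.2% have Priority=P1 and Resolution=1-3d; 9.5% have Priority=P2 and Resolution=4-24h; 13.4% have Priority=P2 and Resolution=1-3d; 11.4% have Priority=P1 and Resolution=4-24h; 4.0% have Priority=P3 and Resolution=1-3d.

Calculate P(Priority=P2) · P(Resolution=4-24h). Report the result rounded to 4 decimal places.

P(Priority=P2) = 0.011 + 0.095 + 0.134 = 0.240.
P(Resolution=4-24h) = 0.114 + 0.095 + 0.070 + 0.032 + 0.009 = 0.320.
Product: 0.240 × 0.320 = 0.0768.

0.0768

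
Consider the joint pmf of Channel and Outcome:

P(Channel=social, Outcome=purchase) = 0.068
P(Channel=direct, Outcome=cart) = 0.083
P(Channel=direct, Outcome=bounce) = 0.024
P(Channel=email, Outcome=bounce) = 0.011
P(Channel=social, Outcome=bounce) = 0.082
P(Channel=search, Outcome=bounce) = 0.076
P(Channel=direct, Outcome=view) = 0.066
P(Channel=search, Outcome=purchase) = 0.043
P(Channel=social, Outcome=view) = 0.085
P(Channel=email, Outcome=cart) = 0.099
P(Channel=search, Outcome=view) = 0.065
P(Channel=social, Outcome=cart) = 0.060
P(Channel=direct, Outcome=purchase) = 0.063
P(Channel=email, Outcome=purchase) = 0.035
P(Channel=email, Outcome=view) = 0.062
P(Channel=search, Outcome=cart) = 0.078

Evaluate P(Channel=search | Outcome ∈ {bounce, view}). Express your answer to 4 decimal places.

0.2994

P(Outcome=bounce) = 0.011 + 0.076 + 0.082 + 0.024 = 0.193.
P(Outcome=view) = 0.062 + 0.065 + 0.085 + 0.066 = 0.278.
P(Outcome ∈ {bounce, view}) = 0.193 + 0.278 = 0.471; P(Channel=search, Outcome ∈ {bounce, view}) = 0.076 + 0.065 = 0.141.
P(Channel=search | Outcome ∈ {bounce, view}) = 0.141/0.471 = 0.2994.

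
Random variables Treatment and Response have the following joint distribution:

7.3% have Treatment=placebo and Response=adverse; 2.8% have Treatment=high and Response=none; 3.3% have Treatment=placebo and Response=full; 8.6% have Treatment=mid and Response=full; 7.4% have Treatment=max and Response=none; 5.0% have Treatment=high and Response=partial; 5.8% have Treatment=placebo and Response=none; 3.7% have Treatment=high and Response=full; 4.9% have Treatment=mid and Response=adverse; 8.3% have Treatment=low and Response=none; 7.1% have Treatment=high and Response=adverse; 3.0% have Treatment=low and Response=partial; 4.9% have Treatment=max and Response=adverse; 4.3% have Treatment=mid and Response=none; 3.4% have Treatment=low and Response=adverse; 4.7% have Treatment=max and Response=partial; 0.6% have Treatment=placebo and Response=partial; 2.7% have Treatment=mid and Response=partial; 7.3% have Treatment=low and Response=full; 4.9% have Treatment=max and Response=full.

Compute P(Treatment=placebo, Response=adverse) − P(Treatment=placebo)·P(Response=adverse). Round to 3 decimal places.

0.026

P(Treatment=placebo) = 0.058 + 0.006 + 0.033 + 0.073 = 0.170.
P(Response=adverse) = 0.073 + 0.034 + 0.049 + 0.071 + 0.049 = 0.276.
P(Treatment=placebo, Response=adverse) − P(Treatment=placebo)P(Response=adverse) = 0.073 − 0.170×0.276 = 0.026.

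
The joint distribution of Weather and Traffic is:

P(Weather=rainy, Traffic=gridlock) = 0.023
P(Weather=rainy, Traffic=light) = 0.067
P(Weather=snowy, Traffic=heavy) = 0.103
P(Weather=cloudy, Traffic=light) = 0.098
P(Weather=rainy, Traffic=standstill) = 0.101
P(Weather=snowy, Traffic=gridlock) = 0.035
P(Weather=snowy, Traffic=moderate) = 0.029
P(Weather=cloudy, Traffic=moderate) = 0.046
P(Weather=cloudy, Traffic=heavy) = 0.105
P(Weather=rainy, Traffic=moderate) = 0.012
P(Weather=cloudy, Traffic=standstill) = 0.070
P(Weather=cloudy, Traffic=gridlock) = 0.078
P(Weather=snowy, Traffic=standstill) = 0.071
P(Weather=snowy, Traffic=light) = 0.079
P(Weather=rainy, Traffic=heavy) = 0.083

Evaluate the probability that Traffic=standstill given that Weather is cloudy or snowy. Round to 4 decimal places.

0.1975

P(Weather=cloudy) = 0.098 + 0.046 + 0.105 + 0.078 + 0.070 = 0.397.
P(Weather=snowy) = 0.079 + 0.029 + 0.103 + 0.035 + 0.071 = 0.317.
P(Weather ∈ {cloudy, snowy}) = 0.397 + 0.317 = 0.714; P(Traffic=standstill, Weather ∈ {cloudy, snowy}) = 0.070 + 0.071 = 0.141.
P(Traffic=standstill | Weather ∈ {cloudy, snowy}) = 0.141/0.714 = 0.1975.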